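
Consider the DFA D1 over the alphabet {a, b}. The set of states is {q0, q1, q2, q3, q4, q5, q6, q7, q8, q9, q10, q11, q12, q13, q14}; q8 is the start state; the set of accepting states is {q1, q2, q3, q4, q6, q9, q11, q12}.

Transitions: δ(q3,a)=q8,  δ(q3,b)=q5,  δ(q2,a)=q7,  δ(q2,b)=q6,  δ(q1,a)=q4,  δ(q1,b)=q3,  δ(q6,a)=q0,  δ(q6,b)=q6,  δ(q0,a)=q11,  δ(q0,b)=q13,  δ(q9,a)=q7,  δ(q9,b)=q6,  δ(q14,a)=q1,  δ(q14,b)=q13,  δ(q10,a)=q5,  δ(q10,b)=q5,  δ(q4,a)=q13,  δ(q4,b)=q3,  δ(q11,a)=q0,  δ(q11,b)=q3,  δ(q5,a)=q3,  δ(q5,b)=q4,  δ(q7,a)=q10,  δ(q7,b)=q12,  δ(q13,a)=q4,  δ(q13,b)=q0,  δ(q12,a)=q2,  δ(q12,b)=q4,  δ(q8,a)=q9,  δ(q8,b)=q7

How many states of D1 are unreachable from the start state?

2

No path from q8 leads to q1, q14; the other 13 states are all reachable.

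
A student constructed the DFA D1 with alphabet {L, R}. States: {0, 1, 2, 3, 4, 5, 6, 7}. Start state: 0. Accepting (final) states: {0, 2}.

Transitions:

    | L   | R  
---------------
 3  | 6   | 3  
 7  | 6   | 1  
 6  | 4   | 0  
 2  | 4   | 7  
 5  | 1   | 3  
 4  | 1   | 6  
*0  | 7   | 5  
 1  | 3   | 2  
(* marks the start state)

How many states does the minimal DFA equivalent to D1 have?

8

All states are reachable from the start state.
Initial partition by acceptance: {0,2} | {1,3,4,5,6,7}.
Refine {1,3,4,5,6,7} on symbol R: members go to different blocks, giving {3,4,5,7} and {1,6}.
On input R, block {3,4,5,7} splits into {3,5} and {4,7}.
Refine {0,2} on symbol R: members go to different blocks, giving {0} and {2}.
Split {1,6} by δ(·,L) → {1} and {6}.
On input L, block {3,5} splits into {3} and {5}.
On input L, block {4,7} splits into {4} and {7}.
Stable partition: {0} | {3} | {1} | {4} | {2} | {6} | {5} | {7} — 8 equivalence classes.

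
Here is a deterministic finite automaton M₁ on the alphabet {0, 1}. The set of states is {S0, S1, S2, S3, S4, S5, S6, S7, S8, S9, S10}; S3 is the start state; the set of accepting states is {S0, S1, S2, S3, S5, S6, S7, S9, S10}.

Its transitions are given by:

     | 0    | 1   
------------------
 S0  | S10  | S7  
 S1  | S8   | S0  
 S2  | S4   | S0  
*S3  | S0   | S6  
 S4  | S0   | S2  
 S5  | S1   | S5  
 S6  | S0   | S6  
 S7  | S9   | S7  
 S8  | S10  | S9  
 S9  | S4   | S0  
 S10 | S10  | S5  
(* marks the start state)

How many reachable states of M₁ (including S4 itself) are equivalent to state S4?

2

Start with accepting vs non-accepting: {S0,S1,S2,S3,S5,S6,S7,S9,S10} | {S4,S8}.
Refine {S0,S1,S2,S3,S5,S6,S7,S9,S10} on symbol 0: members go to different blocks, giving {S0,S3,S5,S6,S7,S10} and {S1,S2,S9}.
Split {S0,S3,S5,S6,S7,S10} by δ(·,0) → {S0,S3,S6,S10} and {S5,S7}.
On input 1, block {S0,S3,S6,S10} splits into {S0,S10} and {S3,S6}.
Stable partition: {S0,S10} | {S4,S8} | {S1,S2,S9} | {S5,S7} | {S3,S6} — 5 equivalence classes.
State S4 belongs to the block {S4,S8}, which has 2 states.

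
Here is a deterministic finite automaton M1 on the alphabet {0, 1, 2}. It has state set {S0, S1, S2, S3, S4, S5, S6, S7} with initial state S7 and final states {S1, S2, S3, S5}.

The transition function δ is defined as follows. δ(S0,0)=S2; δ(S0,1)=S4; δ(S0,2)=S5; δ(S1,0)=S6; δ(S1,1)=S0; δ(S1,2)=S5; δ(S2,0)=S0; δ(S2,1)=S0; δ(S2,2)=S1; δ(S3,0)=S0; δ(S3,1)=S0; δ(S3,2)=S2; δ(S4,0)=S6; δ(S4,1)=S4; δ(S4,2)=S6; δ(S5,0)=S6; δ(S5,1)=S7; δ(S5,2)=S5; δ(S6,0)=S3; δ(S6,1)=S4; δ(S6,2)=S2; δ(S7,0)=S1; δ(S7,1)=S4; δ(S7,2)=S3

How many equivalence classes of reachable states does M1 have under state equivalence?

3

Start with accepting vs non-accepting: {S1,S2,S3,S5} | {S0,S4,S6,S7}.
On input 0, block {S0,S4,S6,S7} splits into {S0,S6,S7} and {S4}.
Stable partition: {S1,S2,S3,S5} | {S0,S6,S7} | {S4} — 3 equivalence classes.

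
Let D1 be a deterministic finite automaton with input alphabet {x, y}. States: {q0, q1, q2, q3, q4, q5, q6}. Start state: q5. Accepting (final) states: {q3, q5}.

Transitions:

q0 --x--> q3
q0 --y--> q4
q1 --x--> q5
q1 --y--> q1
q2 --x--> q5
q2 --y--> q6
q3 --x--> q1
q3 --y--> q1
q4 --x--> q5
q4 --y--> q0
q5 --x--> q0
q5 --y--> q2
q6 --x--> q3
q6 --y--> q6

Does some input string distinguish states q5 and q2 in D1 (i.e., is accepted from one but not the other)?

All states are reachable from the start state.
P0 = {q3,q5} | {q0,q1,q2,q4,q6}.
No further refinement is possible. Final partition (2 blocks): {q3,q5} | {q0,q1,q2,q4,q6}.
q5 and q2 end up in different blocks, so they are distinguishable. For instance, the string 'ε' is accepted from only q5.

Yes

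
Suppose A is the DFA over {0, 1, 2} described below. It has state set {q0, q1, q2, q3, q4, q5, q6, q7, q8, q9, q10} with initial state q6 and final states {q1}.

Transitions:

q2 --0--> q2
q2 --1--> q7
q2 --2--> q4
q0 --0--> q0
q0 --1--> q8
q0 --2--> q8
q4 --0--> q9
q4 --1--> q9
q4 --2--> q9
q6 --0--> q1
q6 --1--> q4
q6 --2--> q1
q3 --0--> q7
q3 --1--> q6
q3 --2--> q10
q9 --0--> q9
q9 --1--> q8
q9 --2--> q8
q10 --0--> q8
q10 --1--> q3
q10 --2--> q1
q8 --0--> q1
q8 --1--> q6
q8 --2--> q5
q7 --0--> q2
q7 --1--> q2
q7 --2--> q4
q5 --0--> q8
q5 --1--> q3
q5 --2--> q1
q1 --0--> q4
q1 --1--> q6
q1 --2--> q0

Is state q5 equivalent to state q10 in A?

Every state is reachable, so we keep all 11.
Start with accepting vs non-accepting: {q1} | {q0,q2,q3,q4,q5,q6,q7,q8,q9,q10}.
Split {q0,q2,q3,q4,q5,q6,q7,q8,q9,q10} by δ(·,0) → {q0,q2,q3,q4,q5,q7,q9,q10} and {q6,q8}.
Refine {q0,q2,q3,q4,q5,q7,q9,q10} on symbol 0: members go to different blocks, giving {q0,q2,q3,q4,q7,q9} and {q5,q10}.
On input 1, block {q0,q2,q3,q4,q7,q9} splits into {q0,q3,q9} and {q2,q4,q7}.
On input 0, block {q0,q3,q9} splits into {q0,q9} and {q3}.
On input 1, block {q6,q8} splits into {q6} and {q8}.
Refine {q2,q4,q7} on symbol 0: members go to different blocks, giving {q2,q7} and {q4}.
Stable partition: {q1} | {q0,q9} | {q6} | {q5,q10} | {q2,q7} | {q3} | {q8} | {q4} — 8 equivalence classes.
q5 and q10 lie in the same block of the stable partition, so they are equivalent — no string distinguishes them.

Yes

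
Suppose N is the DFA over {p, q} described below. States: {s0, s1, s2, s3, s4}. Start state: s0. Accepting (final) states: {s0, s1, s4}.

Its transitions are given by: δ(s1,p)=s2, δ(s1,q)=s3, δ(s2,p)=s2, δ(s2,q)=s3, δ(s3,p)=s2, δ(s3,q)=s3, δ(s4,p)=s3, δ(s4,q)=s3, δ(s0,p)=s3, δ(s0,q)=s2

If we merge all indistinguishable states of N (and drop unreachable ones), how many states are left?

2

Reachable states from the start: {s0,s2,s3}. Unreachable: {s1,s4} — drop them.
Start with accepting vs non-accepting: {s0} | {s2,s3}.
Stable partition: {s0} | {s2,s3} — 2 equivalence classes.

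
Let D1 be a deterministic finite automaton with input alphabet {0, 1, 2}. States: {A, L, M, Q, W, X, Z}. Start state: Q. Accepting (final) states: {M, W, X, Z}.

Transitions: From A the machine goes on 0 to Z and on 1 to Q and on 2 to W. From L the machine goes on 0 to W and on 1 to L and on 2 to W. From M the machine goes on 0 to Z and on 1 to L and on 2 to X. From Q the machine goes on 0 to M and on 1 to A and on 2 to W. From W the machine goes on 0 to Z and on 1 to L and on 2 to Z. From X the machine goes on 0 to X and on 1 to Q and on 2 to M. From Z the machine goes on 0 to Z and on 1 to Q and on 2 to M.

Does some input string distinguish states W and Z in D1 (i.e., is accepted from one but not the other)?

No

Every state is reachable, so we keep all 7.
Initial partition by acceptance: {M,W,X,Z} | {A,L,Q}.
Stable partition: {M,W,X,Z} | {A,L,Q} — 2 equivalence classes.
W and Z lie in the same block of the stable partition, so they are equivalent — no string distinguishes them.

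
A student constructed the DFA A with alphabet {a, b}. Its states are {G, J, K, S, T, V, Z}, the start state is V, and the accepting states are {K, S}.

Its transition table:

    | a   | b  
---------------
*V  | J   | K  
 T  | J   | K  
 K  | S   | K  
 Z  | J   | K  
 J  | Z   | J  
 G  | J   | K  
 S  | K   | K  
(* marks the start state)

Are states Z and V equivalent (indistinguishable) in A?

Yes

States {G,T} cannot be reached from the start state, so discard them.
P0 = {K,S} | {J,V,Z}.
On input b, block {J,V,Z} splits into {V,Z} and {J}.
No further refinement is possible. Final partition (3 blocks): {K,S} | {V,Z} | {J}.
Z and V lie in the same block of the stable partition, so they are equivalent — no string distinguishes them.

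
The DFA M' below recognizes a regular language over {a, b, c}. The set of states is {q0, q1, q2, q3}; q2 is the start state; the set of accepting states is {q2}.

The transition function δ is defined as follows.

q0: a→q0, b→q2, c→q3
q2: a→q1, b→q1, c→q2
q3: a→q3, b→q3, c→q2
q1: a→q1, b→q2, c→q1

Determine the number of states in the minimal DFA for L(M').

2

First remove the unreachable states {q0,q3}; 2 states remain.
P0 = {q2} | {q1}.
The partition is now stable with 2 blocks: {q2} | {q1}.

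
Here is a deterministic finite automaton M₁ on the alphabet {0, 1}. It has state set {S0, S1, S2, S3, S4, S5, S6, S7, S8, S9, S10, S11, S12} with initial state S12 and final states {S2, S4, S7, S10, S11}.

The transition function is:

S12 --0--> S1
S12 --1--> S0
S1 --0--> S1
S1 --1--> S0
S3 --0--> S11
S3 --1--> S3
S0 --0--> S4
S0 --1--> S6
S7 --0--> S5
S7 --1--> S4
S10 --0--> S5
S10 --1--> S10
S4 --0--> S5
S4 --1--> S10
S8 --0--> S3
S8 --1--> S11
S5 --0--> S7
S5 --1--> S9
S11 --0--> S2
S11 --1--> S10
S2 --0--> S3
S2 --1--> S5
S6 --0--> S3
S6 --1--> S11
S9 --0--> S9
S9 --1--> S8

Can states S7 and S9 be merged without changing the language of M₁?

P0 = {S2,S4,S7,S10,S11} | {S0,S1,S3,S5,S6,S8,S9,S12}.
Refine {S2,S4,S7,S10,S11} on symbol 0: members go to different blocks, giving {S2,S4,S7,S10} and {S11}.
On input 1, block {S2,S4,S7,S10} splits into {S4,S7,S10} and {S2}.
Refine {S0,S1,S3,S5,S6,S8,S9,S12} on symbol 0: members go to different blocks, giving {S1,S6,S8,S9,S12} and {S0,S5} and {S3}.
Split {S1,S6,S8,S9,S12} by δ(·,0) → {S1,S9,S12} and {S6,S8}.
Split {S1,S9,S12} by δ(·,1) → {S1,S12} and {S9}.
On input 1, block {S0,S5} splits into {S0} and {S5}.
Stable partition: {S4,S7,S10} | {S1,S12} | {S11} | {S2} | {S0} | {S3} | {S6,S8} | {S9} | {S5} — 9 equivalence classes.
S7 and S9 end up in different blocks, so they are distinguishable. For instance, the string 'ε' is accepted from only S7.

No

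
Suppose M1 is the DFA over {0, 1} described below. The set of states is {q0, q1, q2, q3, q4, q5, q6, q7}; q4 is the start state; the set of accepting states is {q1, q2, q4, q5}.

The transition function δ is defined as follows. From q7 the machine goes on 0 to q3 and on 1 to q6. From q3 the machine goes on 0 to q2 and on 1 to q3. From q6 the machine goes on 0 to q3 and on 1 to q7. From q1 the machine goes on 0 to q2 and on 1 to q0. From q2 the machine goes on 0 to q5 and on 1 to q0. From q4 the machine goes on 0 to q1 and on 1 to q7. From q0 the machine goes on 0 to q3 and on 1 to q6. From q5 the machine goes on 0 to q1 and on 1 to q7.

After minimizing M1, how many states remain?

P0 = {q1,q2,q4,q5} | {q0,q3,q6,q7}.
On input 0, block {q0,q3,q6,q7} splits into {q0,q6,q7} and {q3}.
The partition is now stable with 3 blocks: {q1,q2,q4,q5} | {q0,q6,q7} | {q3}.

3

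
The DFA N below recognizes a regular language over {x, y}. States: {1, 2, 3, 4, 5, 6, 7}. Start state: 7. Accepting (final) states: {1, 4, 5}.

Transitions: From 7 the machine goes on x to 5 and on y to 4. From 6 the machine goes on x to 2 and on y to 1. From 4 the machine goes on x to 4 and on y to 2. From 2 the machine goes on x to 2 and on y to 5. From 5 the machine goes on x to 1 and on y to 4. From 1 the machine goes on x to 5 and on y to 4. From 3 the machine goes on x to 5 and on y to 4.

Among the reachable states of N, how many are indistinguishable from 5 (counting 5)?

2

Reachable states from the start: {1,2,4,5,7}. Unreachable: {3,6} — drop them.
P0 = {1,4,5} | {2,7}.
Refine {1,4,5} on symbol y: members go to different blocks, giving {1,5} and {4}.
Split {2,7} by δ(·,x) → {2} and {7}.
The partition is now stable with 4 blocks: {1,5} | {2} | {4} | {7}.
The equivalence class containing 5 is {1,5}, of size 2.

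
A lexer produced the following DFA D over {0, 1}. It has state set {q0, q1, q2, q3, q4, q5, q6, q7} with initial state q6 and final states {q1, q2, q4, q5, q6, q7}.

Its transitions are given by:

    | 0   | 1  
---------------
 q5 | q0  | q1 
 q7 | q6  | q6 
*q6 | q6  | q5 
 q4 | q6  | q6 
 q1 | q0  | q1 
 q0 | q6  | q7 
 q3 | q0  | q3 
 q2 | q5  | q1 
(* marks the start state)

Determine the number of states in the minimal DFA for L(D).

4

First remove the unreachable states {q2,q3,q4}; 5 states remain.
Start with accepting vs non-accepting: {q1,q5,q6,q7} | {q0}.
Split {q1,q5,q6,q7} by δ(·,0) → {q1,q5} and {q6,q7}.
Split {q6,q7} by δ(·,1) → {q6} and {q7}.
No further refinement is possible. Final partition (4 blocks): {q1,q5} | {q0} | {q6} | {q7}.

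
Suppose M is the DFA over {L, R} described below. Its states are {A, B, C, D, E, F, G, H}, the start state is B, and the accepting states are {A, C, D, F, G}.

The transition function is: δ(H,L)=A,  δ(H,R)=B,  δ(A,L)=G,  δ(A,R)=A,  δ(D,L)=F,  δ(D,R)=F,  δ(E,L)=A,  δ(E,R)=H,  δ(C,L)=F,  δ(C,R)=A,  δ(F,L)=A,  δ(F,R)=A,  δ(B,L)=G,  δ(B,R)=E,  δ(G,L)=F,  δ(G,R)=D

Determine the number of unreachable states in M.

1

No path from B leads to C; the other 7 states are all reachable.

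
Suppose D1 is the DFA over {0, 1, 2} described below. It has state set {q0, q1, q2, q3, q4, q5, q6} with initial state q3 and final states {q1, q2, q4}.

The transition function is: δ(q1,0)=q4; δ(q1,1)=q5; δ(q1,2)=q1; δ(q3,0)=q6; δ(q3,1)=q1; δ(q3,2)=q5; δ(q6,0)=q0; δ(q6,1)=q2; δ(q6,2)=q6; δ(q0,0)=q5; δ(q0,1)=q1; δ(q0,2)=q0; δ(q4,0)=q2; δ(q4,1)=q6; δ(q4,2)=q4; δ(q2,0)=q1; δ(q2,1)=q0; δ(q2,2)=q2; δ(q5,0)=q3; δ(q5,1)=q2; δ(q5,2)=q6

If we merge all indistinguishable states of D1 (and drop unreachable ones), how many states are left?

2

All states are reachable from the start state.
Initial partition by acceptance: {q1,q2,q4} | {q0,q3,q5,q6}.
No further refinement is possible. Final partition (2 blocks): {q1,q2,q4} | {q0,q3,q5,q6}.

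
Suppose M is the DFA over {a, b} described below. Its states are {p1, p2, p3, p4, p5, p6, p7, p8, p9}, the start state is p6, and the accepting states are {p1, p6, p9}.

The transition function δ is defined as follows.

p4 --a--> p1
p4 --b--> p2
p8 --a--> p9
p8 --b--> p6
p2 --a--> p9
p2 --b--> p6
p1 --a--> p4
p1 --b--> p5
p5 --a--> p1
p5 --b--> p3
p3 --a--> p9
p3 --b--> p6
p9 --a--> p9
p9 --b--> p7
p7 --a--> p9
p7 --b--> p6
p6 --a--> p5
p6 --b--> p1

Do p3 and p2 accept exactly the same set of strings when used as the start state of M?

Yes

First remove the unreachable states {p8}; 8 states remain.
Start with accepting vs non-accepting: {p1,p6,p9} | {p2,p3,p4,p5,p7}.
Refine {p1,p6,p9} on symbol a: members go to different blocks, giving {p1,p6} and {p9}.
Refine {p1,p6} on symbol b: members go to different blocks, giving {p1} and {p6}.
On input a, block {p2,p3,p4,p5,p7} splits into {p2,p3,p7} and {p4,p5}.
Stable partition: {p1} | {p2,p3,p7} | {p9} | {p6} | {p4,p5} — 5 equivalence classes.
p3 and p2 lie in the same block of the stable partition, so they are equivalent — no string distinguishes them.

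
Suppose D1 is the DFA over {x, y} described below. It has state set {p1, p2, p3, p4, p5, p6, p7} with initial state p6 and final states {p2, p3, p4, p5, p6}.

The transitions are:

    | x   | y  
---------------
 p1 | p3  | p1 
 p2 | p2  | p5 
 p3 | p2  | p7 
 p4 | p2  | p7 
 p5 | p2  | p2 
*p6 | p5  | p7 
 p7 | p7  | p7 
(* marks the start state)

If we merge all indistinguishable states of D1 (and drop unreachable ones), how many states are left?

3

First remove the unreachable states {p1,p3,p4}; 4 states remain.
Start with accepting vs non-accepting: {p2,p5,p6} | {p7}.
Refine {p2,p5,p6} on symbol y: members go to different blocks, giving {p2,p5} and {p6}.
No further refinement is possible. Final partition (3 blocks): {p2,p5} | {p7} | {p6}.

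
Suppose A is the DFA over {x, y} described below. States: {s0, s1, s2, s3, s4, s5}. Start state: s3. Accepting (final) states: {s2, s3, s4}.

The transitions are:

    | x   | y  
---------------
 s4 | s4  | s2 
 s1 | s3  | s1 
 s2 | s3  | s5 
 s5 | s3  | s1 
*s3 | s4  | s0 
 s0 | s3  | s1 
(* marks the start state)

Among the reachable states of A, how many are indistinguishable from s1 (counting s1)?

All states are reachable from the start state.
Initial partition by acceptance: {s2,s3,s4} | {s0,s1,s5}.
On input y, block {s2,s3,s4} splits into {s2,s3} and {s4}.
Refine {s2,s3} on symbol x: members go to different blocks, giving {s2} and {s3}.
No further refinement is possible. Final partition (4 blocks): {s2} | {s0,s1,s5} | {s4} | {s3}.
The equivalence class containing s1 is {s0,s1,s5}, of size 3.

3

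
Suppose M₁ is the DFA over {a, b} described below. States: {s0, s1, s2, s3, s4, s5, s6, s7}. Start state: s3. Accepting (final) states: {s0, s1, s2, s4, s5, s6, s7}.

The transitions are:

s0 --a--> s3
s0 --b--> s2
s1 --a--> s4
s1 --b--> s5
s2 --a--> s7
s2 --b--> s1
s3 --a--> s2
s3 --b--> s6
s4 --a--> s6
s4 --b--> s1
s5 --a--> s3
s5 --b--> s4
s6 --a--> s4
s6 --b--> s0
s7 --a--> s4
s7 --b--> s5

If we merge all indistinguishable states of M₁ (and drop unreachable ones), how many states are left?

All states are reachable from the start state.
P0 = {s0,s1,s2,s4,s5,s6,s7} | {s3}.
Split {s0,s1,s2,s4,s5,s6,s7} by δ(·,a) → {s1,s2,s4,s6,s7} and {s0,s5}.
Split {s1,s2,s4,s6,s7} by δ(·,b) → {s1,s6,s7} and {s2,s4}.
Stable partition: {s1,s6,s7} | {s3} | {s0,s5} | {s2,s4} — 4 equivalence classes.

4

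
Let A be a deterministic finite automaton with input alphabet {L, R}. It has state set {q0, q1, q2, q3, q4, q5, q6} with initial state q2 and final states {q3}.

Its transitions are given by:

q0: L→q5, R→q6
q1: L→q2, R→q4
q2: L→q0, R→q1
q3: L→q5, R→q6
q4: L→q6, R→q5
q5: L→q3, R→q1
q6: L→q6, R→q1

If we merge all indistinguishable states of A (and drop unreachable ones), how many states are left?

7

P0 = {q3} | {q0,q1,q2,q4,q5,q6}.
Refine {q0,q1,q2,q4,q5,q6} on symbol L: members go to different blocks, giving {q0,q1,q2,q4,q6} and {q5}.
Refine {q0,q1,q2,q4,q6} on symbol L: members go to different blocks, giving {q1,q2,q4,q6} and {q0}.
Refine {q1,q2,q4,q6} on symbol L: members go to different blocks, giving {q1,q4,q6} and {q2}.
Split {q1,q4,q6} by δ(·,L) → {q4,q6} and {q1}.
Split {q4,q6} by δ(·,R) → {q4} and {q6}.
The partition is now stable with 7 blocks: {q3} | {q4} | {q5} | {q0} | {q2} | {q1} | {q6}.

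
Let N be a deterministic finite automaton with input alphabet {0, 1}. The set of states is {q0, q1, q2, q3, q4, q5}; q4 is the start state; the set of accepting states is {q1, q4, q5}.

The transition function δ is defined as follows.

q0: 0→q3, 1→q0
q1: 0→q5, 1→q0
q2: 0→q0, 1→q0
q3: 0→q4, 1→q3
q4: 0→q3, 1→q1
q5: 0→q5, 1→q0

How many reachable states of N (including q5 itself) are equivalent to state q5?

Reachable states from the start: {q0,q1,q3,q4,q5}. Unreachable: {q2} — drop them.
Start with accepting vs non-accepting: {q1,q4,q5} | {q0,q3}.
Split {q1,q4,q5} by δ(·,0) → {q1,q5} and {q4}.
Refine {q0,q3} on symbol 0: members go to different blocks, giving {q0} and {q3}.
No further refinement is possible. Final partition (4 blocks): {q1,q5} | {q0} | {q4} | {q3}.
The equivalence class containing q5 is {q1,q5}, of size 2.

2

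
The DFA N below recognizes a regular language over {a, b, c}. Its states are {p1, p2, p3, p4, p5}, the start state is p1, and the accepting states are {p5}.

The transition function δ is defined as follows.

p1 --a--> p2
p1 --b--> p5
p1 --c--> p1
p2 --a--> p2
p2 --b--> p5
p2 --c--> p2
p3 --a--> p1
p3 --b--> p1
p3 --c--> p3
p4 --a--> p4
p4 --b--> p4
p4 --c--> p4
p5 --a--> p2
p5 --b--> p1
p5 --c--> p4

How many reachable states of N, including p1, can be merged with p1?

2

First remove the unreachable states {p3}; 4 states remain.
Initial partition by acceptance: {p5} | {p1,p2,p4}.
On input b, block {p1,p2,p4} splits into {p1,p2} and {p4}.
No further refinement is possible. Final partition (3 blocks): {p5} | {p1,p2} | {p4}.
The equivalence class containing p1 is {p1,p2}, of size 2.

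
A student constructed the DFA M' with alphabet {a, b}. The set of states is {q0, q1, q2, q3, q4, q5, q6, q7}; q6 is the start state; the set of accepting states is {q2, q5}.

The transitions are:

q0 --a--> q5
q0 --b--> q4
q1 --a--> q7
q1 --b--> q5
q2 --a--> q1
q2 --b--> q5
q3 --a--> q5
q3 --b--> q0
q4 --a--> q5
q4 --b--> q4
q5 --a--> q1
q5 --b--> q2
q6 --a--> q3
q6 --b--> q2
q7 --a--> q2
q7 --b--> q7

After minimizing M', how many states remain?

3

Initial partition by acceptance: {q2,q5} | {q0,q1,q3,q4,q6,q7}.
Refine {q0,q1,q3,q4,q6,q7} on symbol a: members go to different blocks, giving {q0,q3,q4,q7} and {q1,q6}.
Stable partition: {q2,q5} | {q0,q3,q4,q7} | {q1,q6} — 3 equivalence classes.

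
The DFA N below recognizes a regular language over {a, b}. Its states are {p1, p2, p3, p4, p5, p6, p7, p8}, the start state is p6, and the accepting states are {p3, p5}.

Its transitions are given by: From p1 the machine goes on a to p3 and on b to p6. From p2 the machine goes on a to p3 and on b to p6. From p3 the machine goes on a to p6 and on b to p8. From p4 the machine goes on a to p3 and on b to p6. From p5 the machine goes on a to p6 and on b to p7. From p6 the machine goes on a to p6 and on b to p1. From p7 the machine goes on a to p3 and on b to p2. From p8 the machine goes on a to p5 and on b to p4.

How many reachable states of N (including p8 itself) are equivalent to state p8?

All states are reachable from the start state.
Initial partition by acceptance: {p3,p5} | {p1,p2,p4,p6,p7,p8}.
On input a, block {p1,p2,p4,p6,p7,p8} splits into {p1,p2,p4,p7,p8} and {p6}.
Split {p1,p2,p4,p7,p8} by δ(·,b) → {p1,p2,p4} and {p7,p8}.
The partition is now stable with 4 blocks: {p3,p5} | {p1,p2,p4} | {p6} | {p7,p8}.
State p8 belongs to the block {p7,p8}, which has 2 states.

2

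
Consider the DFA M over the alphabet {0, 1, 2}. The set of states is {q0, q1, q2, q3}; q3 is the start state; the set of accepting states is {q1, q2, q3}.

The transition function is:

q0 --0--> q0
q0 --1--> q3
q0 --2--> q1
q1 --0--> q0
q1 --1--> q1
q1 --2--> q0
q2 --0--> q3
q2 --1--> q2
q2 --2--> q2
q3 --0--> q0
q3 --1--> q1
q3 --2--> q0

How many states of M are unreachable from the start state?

No path from q3 leads to q2; the other 3 states are all reachable.

1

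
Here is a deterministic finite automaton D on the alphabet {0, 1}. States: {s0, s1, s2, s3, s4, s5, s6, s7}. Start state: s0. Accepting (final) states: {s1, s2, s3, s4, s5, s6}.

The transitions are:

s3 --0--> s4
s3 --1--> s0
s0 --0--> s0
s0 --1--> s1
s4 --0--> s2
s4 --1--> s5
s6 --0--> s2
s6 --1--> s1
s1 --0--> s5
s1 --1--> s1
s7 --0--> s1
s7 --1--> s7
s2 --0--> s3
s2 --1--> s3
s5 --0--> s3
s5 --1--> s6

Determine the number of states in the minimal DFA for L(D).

7

Reachable states from the start: {s0,s1,s2,s3,s4,s5,s6}. Unreachable: {s7} — drop them.
P0 = {s1,s2,s3,s4,s5,s6} | {s0}.
On input 1, block {s1,s2,s3,s4,s5,s6} splits into {s1,s2,s4,s5,s6} and {s3}.
Refine {s1,s2,s4,s5,s6} on symbol 0: members go to different blocks, giving {s1,s4,s6} and {s2,s5}.
Split {s1,s4,s6} by δ(·,1) → {s1,s6} and {s4}.
Refine {s2,s5} on symbol 1: members go to different blocks, giving {s2} and {s5}.
Refine {s1,s6} on symbol 0: members go to different blocks, giving {s1} and {s6}.
No further refinement is possible. Final partition (7 blocks): {s1} | {s0} | {s3} | {s2} | {s4} | {s5} | {s6}.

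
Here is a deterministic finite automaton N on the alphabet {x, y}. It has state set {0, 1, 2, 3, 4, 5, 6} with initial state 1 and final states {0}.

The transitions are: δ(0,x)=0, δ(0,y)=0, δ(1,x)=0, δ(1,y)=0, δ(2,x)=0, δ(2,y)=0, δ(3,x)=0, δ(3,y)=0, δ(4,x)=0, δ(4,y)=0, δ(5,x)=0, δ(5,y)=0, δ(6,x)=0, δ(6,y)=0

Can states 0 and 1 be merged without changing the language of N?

First remove the unreachable states {2,3,4,5,6}; 2 states remain.
P0 = {0} | {1}.
No further refinement is possible. Final partition (2 blocks): {0} | {1}.
0 and 1 end up in different blocks, so they are distinguishable. For instance, the string 'ε' is accepted from only 0.

No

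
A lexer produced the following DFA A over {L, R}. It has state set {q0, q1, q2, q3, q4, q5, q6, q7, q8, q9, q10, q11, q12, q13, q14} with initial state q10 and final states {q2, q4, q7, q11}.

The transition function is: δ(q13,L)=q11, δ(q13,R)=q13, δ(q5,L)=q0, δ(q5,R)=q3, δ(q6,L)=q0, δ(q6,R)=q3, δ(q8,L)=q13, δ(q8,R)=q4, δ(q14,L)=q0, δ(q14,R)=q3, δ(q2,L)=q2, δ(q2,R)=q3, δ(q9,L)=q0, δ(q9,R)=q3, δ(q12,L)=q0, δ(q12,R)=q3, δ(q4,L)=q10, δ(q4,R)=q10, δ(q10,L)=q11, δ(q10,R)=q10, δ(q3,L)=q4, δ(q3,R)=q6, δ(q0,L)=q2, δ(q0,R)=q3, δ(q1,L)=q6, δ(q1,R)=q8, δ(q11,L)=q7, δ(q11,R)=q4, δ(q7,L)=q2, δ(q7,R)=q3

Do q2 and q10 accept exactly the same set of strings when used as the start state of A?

No

Reachable states from the start: {q0,q2,q3,q4,q6,q7,q10,q11}. Unreachable: {q1,q5,q8,q9,q12,q13,q14} — drop them.
Initial partition by acceptance: {q2,q4,q7,q11} | {q0,q3,q6,q10}.
Split {q2,q4,q7,q11} by δ(·,L) → {q2,q7,q11} and {q4}.
Split {q2,q7,q11} by δ(·,R) → {q2,q7} and {q11}.
Refine {q0,q3,q6,q10} on symbol L: members go to different blocks, giving {q0} and {q3} and {q6} and {q10}.
No further refinement is possible. Final partition (7 blocks): {q2,q7} | {q0} | {q4} | {q11} | {q3} | {q6} | {q10}.
q2 and q10 end up in different blocks, so they are distinguishable. For instance, the string 'ε' is accepted from only q2.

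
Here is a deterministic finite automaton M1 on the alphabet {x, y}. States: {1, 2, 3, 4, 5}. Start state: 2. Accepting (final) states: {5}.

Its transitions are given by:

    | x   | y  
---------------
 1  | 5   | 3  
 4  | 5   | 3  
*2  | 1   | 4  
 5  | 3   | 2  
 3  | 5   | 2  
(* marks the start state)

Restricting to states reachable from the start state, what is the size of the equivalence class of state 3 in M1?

Every state is reachable, so we keep all 5.
P0 = {5} | {1,2,3,4}.
On input x, block {1,2,3,4} splits into {1,3,4} and {2}.
Refine {1,3,4} on symbol y: members go to different blocks, giving {1,4} and {3}.
Stable partition: {5} | {1,4} | {2} | {3} — 4 equivalence classes.
State 3 belongs to the block {3}, which has 1 states.

1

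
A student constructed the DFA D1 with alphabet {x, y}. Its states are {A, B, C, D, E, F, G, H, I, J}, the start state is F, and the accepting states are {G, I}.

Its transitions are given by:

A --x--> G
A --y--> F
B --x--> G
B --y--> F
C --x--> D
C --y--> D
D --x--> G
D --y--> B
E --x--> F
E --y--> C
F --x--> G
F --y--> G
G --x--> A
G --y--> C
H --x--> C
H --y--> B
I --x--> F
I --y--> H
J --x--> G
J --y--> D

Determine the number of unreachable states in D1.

No path from F leads to E, H, I, J; the other 6 states are all reachable.

4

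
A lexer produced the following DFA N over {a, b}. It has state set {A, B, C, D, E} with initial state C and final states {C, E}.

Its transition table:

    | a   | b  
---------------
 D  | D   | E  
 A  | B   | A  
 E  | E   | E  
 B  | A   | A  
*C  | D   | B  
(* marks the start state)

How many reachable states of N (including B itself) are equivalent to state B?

Initial partition by acceptance: {C,E} | {A,B,D}.
On input a, block {C,E} splits into {C} and {E}.
Refine {A,B,D} on symbol b: members go to different blocks, giving {A,B} and {D}.
Stable partition: {C} | {A,B} | {E} | {D} — 4 equivalence classes.
The equivalence class containing B is {A,B}, of size 2.

2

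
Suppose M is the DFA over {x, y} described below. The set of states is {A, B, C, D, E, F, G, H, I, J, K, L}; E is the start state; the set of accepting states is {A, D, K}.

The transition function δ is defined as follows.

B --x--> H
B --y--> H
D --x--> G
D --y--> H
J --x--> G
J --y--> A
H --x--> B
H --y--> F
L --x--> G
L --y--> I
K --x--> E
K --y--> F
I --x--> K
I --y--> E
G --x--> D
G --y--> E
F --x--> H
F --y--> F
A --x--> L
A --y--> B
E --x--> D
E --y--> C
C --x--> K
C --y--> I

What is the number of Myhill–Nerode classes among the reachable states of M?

3

First remove the unreachable states {A,J,L}; 9 states remain.
P0 = {D,K} | {B,C,E,F,G,H,I}.
Refine {B,C,E,F,G,H,I} on symbol x: members go to different blocks, giving {C,E,G,I} and {B,F,H}.
Stable partition: {D,K} | {C,E,G,I} | {B,F,H} — 3 equivalence classes.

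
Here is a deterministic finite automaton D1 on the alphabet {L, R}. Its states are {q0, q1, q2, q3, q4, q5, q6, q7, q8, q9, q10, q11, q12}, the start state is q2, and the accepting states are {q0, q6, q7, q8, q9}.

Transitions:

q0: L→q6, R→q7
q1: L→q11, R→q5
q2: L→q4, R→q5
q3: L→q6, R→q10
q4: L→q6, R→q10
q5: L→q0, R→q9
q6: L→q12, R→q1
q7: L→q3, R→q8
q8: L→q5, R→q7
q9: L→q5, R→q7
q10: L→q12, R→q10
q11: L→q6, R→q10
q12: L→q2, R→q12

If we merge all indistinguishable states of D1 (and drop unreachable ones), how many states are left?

All states are reachable from the start state.
Initial partition by acceptance: {q0,q6,q7,q8,q9} | {q1,q2,q3,q4,q5,q10,q11,q12}.
Split {q0,q6,q7,q8,q9} by δ(·,L) → {q6,q7,q8,q9} and {q0}.
Refine {q6,q7,q8,q9} on symbol R: members go to different blocks, giving {q7,q8,q9} and {q6}.
Refine {q1,q2,q3,q4,q5,q10,q11,q12} on symbol L: members go to different blocks, giving {q1,q2,q10,q12} and {q3,q4,q11} and {q5}.
Refine {q7,q8,q9} on symbol L: members go to different blocks, giving {q8,q9} and {q7}.
Split {q1,q2,q10,q12} by δ(·,L) → {q1,q2} and {q10,q12}.
Split {q10,q12} by δ(·,L) → {q10} and {q12}.
The partition is now stable with 9 blocks: {q8,q9} | {q1,q2} | {q0} | {q6} | {q3,q4,q11} | {q5} | {q7} | {q10} | {q12}.

9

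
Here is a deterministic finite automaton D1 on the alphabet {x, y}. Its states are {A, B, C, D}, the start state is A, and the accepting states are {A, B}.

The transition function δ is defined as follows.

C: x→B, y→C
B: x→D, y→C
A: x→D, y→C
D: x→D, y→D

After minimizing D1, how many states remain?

3

Initial partition by acceptance: {A,B} | {C,D}.
On input x, block {C,D} splits into {C} and {D}.
No further refinement is possible. Final partition (3 blocks): {A,B} | {C} | {D}.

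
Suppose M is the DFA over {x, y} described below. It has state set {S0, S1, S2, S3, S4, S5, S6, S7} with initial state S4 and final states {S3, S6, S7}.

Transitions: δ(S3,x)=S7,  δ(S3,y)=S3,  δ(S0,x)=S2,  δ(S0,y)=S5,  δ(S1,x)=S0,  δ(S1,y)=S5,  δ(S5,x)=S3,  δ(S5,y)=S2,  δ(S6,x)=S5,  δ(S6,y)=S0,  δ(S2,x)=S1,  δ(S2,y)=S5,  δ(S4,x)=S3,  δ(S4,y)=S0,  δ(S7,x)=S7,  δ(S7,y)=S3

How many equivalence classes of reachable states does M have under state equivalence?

3

Reachable states from the start: {S0,S1,S2,S3,S4,S5,S7}. Unreachable: {S6} — drop them.
P0 = {S3,S7} | {S0,S1,S2,S4,S5}.
On input x, block {S0,S1,S2,S4,S5} splits into {S0,S1,S2} and {S4,S5}.
No further refinement is possible. Final partition (3 blocks): {S3,S7} | {S0,S1,S2} | {S4,S5}.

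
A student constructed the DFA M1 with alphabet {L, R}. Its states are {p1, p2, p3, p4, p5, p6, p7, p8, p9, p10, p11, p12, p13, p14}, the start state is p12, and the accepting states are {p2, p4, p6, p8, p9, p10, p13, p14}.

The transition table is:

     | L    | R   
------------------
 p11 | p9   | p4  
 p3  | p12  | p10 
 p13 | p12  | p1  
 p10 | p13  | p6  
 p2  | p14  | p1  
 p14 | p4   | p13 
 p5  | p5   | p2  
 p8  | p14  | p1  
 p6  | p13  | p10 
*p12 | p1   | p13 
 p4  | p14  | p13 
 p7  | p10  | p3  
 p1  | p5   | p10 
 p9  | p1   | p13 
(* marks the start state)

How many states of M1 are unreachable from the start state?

Starting at p12 and following transitions, the reachable set is {p1, p2, p4, p5, p6, p10, p12, p13, p14}. That leaves p3, p7, p8, p9, p11 unreachable — 5 in total.

5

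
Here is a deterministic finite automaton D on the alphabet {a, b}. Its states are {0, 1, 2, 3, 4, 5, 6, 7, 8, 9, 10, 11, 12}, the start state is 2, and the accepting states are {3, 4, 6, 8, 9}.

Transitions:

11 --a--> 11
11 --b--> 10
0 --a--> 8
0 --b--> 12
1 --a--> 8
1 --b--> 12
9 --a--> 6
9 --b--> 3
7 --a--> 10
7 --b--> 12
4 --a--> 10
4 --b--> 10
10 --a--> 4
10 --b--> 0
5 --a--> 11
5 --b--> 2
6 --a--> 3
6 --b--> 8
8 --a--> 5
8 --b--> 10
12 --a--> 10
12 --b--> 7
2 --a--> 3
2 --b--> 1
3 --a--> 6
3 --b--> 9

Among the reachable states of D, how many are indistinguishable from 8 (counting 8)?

P0 = {3,4,6,8,9} | {0,1,2,5,7,10,11,12}.
Split {3,4,6,8,9} by δ(·,a) → {3,6,9} and {4,8}.
On input b, block {3,6,9} splits into {3,9} and {6}.
Split {0,1,2,5,7,10,11,12} by δ(·,a) → {5,7,11,12} and {0,1,10} and {2}.
Split {5,7,11,12} by δ(·,a) → {5,11} and {7,12}.
Split {5,11} by δ(·,b) → {5} and {11}.
Split {4,8} by δ(·,a) → {4} and {8}.
Split {0,1,10} by δ(·,a) → {0,1} and {10}.
Stable partition: {3,9} | {5} | {4} | {6} | {0,1} | {2} | {7,12} | {11} | {8} | {10} — 10 equivalence classes.
The equivalence class containing 8 is {8}, of size 1.

1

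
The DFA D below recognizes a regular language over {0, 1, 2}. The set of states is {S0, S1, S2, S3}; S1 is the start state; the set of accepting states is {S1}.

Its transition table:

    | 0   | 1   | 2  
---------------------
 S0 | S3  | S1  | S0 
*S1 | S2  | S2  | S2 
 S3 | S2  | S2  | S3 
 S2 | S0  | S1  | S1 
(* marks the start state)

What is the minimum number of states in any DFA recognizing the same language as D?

4

All states are reachable from the start state.
Start with accepting vs non-accepting: {S1} | {S0,S2,S3}.
Refine {S0,S2,S3} on symbol 1: members go to different blocks, giving {S0,S2} and {S3}.
On input 0, block {S0,S2} splits into {S0} and {S2}.
The partition is now stable with 4 blocks: {S1} | {S0} | {S3} | {S2}.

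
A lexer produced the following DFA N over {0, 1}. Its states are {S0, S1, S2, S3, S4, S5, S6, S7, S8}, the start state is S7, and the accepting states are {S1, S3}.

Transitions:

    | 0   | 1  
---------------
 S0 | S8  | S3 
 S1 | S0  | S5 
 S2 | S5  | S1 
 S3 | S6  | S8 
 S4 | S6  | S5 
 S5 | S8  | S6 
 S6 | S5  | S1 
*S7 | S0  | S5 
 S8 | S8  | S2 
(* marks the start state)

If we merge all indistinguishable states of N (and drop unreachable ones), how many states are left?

4

First remove the unreachable states {S4}; 8 states remain.
Initial partition by acceptance: {S1,S3} | {S0,S2,S5,S6,S7,S8}.
Refine {S0,S2,S5,S6,S7,S8} on symbol 1: members go to different blocks, giving {S0,S2,S6} and {S5,S7,S8}.
On input 0, block {S5,S7,S8} splits into {S5,S8} and {S7}.
The partition is now stable with 4 blocks: {S1,S3} | {S0,S2,S6} | {S5,S8} | {S7}.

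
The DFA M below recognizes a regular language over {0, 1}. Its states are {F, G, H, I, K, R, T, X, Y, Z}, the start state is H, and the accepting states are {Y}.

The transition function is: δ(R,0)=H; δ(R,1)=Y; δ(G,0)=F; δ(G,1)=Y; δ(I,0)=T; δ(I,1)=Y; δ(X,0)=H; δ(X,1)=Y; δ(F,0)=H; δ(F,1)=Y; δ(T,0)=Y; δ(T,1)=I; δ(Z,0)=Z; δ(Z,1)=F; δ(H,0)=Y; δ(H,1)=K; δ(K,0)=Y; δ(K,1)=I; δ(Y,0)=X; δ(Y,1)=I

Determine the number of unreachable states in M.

No path from H leads to F, G, R, Z; the other 6 states are all reachable.

4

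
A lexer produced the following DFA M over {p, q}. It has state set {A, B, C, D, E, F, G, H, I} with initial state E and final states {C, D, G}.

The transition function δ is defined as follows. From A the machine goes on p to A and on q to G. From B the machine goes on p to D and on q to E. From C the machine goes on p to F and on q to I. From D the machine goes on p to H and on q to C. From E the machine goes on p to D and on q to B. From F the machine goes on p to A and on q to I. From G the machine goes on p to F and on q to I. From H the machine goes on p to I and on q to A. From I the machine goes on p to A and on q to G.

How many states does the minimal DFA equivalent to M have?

5

Initial partition by acceptance: {C,D,G} | {A,B,E,F,H,I}.
On input q, block {C,D,G} splits into {C,G} and {D}.
On input p, block {A,B,E,F,H,I} splits into {A,F,H,I} and {B,E}.
On input q, block {A,F,H,I} splits into {A,I} and {F,H}.
Stable partition: {C,G} | {A,I} | {D} | {B,E} | {F,H} — 5 equivalence classes.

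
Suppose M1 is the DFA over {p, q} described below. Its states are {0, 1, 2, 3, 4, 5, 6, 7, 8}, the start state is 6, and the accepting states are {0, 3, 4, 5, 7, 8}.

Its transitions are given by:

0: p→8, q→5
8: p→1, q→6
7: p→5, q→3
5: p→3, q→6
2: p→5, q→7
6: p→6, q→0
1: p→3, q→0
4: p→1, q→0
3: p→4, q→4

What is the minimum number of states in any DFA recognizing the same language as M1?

Reachable states from the start: {0,1,3,4,5,6,8}. Unreachable: {2,7} — drop them.
P0 = {0,3,4,5,8} | {1,6}.
Refine {0,3,4,5,8} on symbol p: members go to different blocks, giving {0,3,5} and {4,8}.
Split {0,3,5} by δ(·,p) → {0,3} and {5}.
Refine {0,3} on symbol q: members go to different blocks, giving {0} and {3}.
On input p, block {1,6} splits into {1} and {6}.
Split {4,8} by δ(·,q) → {4} and {8}.
Stable partition: {0} | {1} | {4} | {5} | {3} | {6} | {8} — 7 equivalence classes.

7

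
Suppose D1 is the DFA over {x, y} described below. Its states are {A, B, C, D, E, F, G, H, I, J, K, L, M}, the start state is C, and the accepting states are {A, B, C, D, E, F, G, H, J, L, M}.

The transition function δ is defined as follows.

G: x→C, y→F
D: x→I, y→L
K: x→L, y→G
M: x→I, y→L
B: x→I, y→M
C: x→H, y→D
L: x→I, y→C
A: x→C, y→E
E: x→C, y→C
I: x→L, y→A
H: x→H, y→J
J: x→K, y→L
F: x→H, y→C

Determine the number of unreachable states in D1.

2

No path from C leads to B, M; the other 11 states are all reachable.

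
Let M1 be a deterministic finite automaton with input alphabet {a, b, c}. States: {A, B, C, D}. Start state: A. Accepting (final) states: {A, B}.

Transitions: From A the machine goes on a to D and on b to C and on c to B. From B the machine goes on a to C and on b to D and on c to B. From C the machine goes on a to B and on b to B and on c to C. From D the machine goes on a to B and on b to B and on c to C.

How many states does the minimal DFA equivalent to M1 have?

Every state is reachable, so we keep all 4.
P0 = {A,B} | {C,D}.
No further refinement is possible. Final partition (2 blocks): {A,B} | {C,D}.

2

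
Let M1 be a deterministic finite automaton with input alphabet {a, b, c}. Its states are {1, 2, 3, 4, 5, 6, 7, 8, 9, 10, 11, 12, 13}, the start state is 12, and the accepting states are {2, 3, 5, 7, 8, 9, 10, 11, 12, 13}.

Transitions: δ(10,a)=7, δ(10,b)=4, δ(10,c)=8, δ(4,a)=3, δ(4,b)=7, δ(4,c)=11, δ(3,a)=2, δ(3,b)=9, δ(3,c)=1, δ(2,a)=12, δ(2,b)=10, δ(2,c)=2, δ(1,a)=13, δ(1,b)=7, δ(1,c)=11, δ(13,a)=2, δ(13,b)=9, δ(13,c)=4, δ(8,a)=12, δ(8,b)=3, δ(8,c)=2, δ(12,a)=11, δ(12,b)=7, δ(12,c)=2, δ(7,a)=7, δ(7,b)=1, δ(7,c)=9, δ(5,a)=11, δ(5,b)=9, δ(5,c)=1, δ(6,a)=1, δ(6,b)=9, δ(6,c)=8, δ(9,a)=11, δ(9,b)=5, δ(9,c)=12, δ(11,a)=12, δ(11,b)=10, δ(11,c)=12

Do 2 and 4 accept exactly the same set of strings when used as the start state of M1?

No

First remove the unreachable states {6}; 12 states remain.
Start with accepting vs non-accepting: {2,3,5,7,8,9,10,11,12,13} | {1,4}.
On input b, block {2,3,5,7,8,9,10,11,12,13} splits into {2,3,5,8,9,11,12,13} and {7,10}.
On input b, block {2,3,5,8,9,11,12,13} splits into {3,5,8,9,13} and {2,11,12}.
On input c, block {3,5,8,9,13} splits into {3,5,13} and {8,9}.
The partition is now stable with 5 blocks: {3,5,13} | {1,4} | {7,10} | {2,11,12} | {8,9}.
2 and 4 end up in different blocks, so they are distinguishable. For instance, the string 'ε' is accepted from only 2.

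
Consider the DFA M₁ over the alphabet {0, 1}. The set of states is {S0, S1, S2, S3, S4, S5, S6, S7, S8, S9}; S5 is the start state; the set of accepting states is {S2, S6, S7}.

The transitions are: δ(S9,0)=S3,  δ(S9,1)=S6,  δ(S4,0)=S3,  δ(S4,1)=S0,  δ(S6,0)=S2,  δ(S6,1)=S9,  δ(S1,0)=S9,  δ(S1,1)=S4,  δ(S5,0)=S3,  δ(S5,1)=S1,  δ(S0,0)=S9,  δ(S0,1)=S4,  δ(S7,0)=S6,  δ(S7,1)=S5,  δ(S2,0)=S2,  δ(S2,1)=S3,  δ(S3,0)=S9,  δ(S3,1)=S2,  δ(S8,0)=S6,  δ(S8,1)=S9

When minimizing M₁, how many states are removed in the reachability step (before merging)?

2

BFS from S5 reaches {S0, S1, S2, S3, S4, S5, S6, S9}; the 2 state(s) S7, S8 are never visited.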